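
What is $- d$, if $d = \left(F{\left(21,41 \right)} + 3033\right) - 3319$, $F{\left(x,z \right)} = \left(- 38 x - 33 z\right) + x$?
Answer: $2416$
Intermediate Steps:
$F{\left(x,z \right)} = - 37 x - 33 z$
$d = -2416$ ($d = \left(\left(\left(-37\right) 21 - 1353\right) + 3033\right) - 3319 = \left(\left(-777 - 1353\right) + 3033\right) - 3319 = \left(-2130 + 3033\right) - 3319 = 903 - 3319 = -2416$)
$- d = \left(-1\right) \left(-2416\right) = 2416$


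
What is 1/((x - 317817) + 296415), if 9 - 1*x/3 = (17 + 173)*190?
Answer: -1/129675 ≈ -7.7116e-6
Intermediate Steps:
x = -108273 (x = 27 - 3*(17 + 173)*190 = 27 - 570*190 = 27 - 3*36100 = 27 - 108300 = -108273)
1/((x - 317817) + 296415) = 1/((-108273 - 317817) + 296415) = 1/(-426090 + 296415) = 1/(-129675) = -1/129675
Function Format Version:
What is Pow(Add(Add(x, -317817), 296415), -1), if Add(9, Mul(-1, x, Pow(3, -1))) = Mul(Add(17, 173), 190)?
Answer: Rational(-1, 129675) ≈ -7.7116e-6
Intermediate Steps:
x = -108273 (x = Add(27, Mul(-3, Mul(Add(17, 173), 190))) = Add(27, Mul(-3, Mul(190, 190))) = Add(27, Mul(-3, 36100)) = Add(27, -108300) = -108273)
Pow(Add(Add(x, -317817), 296415), -1) = Pow(Add(Add(-108273, -317817), 296415), -1) = Pow(Add(-426090, 296415), -1) = Pow(-129675, -1) = Rational(-1, 129675)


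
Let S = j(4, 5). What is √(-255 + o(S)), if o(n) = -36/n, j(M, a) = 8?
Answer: I*√1038/2 ≈ 16.109*I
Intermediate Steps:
S = 8
√(-255 + o(S)) = √(-255 - 36/8) = √(-255 - 36*⅛) = √(-255 - 9/2) = √(-519/2) = I*√1038/2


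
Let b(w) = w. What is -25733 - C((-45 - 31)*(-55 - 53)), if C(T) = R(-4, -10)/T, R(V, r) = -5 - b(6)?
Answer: -211216453/8208 ≈ -25733.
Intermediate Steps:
R(V, r) = -11 (R(V, r) = -5 - 1*6 = -5 - 6 = -11)
C(T) = -11/T
-25733 - C((-45 - 31)*(-55 - 53)) = -25733 - (-11)/((-45 - 31)*(-55 - 53)) = -25733 - (-11)/((-76*(-108))) = -25733 - (-11)/8208 = -25733 - 1*(-11/8208) = -25733 + 11/8208 = -211216453/8208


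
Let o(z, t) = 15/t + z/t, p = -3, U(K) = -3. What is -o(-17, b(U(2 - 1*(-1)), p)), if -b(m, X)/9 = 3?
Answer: -2/27 ≈ -0.074074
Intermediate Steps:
b(m, X) = -27 (b(m, X) = -9*3 = -27)
-o(-17, b(U(2 - 1*(-1)), p)) = -(15 - 17)/(-27) = -(-1)*(-2)/27 = -1*2/27 = -2/27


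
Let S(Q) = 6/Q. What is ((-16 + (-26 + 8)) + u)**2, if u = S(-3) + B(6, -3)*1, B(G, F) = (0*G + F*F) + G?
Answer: 441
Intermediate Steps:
B(G, F) = G + F**2 (B(G, F) = (0 + F**2) + G = F**2 + G = G + F**2)
u = 13 (u = 6/(-3) + (6 + (-3)**2)*1 = 6*(-1/3) + (6 + 9)*1 = -2 + 15*1 = -2 + 15 = 13)
((-16 + (-26 + 8)) + u)**2 = ((-16 + (-26 + 8)) + 13)**2 = ((-16 - 18) + 13)**2 = (-34 + 13)**2 = (-21)**2 = 441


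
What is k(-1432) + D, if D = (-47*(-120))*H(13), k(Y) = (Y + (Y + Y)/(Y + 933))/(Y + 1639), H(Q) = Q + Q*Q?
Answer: 106027486936/103293 ≈ 1.0265e+6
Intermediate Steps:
H(Q) = Q + Q**2
k(Y) = (Y + 2*Y/(933 + Y))/(1639 + Y) (k(Y) = (Y + (2*Y)/(933 + Y))/(1639 + Y) = (Y + 2*Y/(933 + Y))/(1639 + Y))
D = 1026480 (D = (-47*(-120))*(13*(1 + 13)) = 5640*(13*14) = 5640*182 = 1026480)
k(-1432) + D = -1432*(935 - 1432)/(1529187 + (-1432)**2 + 2572*(-1432)) + 1026480 = -1432*(-497)/(1529187 + 2050624 - 3683104) + 1026480 = -1432*(-497)/(-103293) + 1026480 = -1432*(-1/103293)*(-497) + 1026480 = -711704/103293 + 1026480 = 106027486936/103293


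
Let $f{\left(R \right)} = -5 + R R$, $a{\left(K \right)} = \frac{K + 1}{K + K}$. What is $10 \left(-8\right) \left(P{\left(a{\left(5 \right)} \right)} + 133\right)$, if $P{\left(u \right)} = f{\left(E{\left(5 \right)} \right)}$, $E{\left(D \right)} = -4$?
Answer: $-11520$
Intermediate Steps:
$a{\left(K \right)} = \frac{1 + K}{2 K}$
$f{\left(R \right)} = -5 + R^{2}$
$P{\left(u \right)} = 11$ ($P{\left(u \right)} = -5 + \left(-4\right)^{2} = -5 + 16 = 11$)
$10 \left(-8\right) \left(P{\left(a{\left(5 \right)} \right)} + 133\right) = 10 \left(-8\right) \left(11 + 133\right) = \left(-80\right) 144 = -11520$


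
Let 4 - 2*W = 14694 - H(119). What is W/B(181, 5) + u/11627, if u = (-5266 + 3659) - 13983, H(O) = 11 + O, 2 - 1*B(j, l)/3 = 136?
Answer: 39188690/2337027 ≈ 16.769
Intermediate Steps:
B(j, l) = -402 (B(j, l) = 6 - 3*136 = 6 - 408 = -402)
W = -7280 (W = 2 - (14694 - (11 + 119))/2 = 2 - (14694 - 1*130)/2 = 2 - (14694 - 130)/2 = 2 - 1/2*14564 = 2 - 7282 = -7280)
u = -15590 (u = -1607 - 13983 = -15590)
W/B(181, 5) + u/11627 = -7280/(-402) - 15590/11627 = -7280*(-1/402) - 15590*1/11627 = 3640/201 - 15590/11627 = 39188690/2337027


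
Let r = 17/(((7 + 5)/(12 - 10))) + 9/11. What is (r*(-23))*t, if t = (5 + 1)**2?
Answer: -33258/11 ≈ -3023.5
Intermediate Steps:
t = 36 (t = 6**2 = 36)
r = 241/66 (r = 17/((12/2)) + 9*(1/11) = 17/((12*(1/2))) + 9/11 = 17/6 + 9/11 = 241/66 ≈ 3.6515)
(r*(-23))*t = ((241/66)*(-23))*36 = -5543/66*36 = -33258/11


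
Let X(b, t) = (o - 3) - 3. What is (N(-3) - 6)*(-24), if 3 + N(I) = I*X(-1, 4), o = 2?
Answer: -72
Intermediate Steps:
X(b, t) = -4 (X(b, t) = (2 - 3) - 3 = -1 - 3 = -4)
N(I) = -3 - 4*I (N(I) = -3 + I*(-4) = -3 - 4*I)
(N(-3) - 6)*(-24) = ((-3 - 4*(-3)) - 6)*(-24) = ((-3 + 12) - 6)*(-24) = (9 - 6)*(-24) = 3*(-24) = -72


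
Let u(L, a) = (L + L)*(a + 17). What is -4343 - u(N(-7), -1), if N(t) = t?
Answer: -4119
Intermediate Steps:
u(L, a) = 2*L*(17 + a) (u(L, a) = (2*L)*(17 + a) = 2*L*(17 + a))
-4343 - u(N(-7), -1) = -4343 - 2*(-7)*(17 - 1) = -4343 - 2*(-7)*16 = -4343 - 1*(-224) = -4343 + 224 = -4119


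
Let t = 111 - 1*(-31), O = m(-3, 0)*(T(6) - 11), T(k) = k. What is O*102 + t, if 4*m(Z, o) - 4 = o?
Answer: -368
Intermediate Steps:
m(Z, o) = 1 + o/4
O = -5 (O = (1 + (1/4)*0)*(6 - 11) = (1 + 0)*(-5) = 1*(-5) = -5)
t = 142 (t = 111 + 31 = 142)
O*102 + t = -5*102 + 142 = -510 + 142 = -368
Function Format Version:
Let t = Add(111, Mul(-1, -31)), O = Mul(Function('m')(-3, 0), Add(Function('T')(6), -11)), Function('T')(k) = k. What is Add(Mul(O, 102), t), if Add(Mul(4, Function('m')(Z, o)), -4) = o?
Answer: -368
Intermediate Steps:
Function('m')(Z, o) = Add(1, Mul(Rational(1, 4), o))
O = -5 (O = Mul(Add(1, Mul(Rational(1, 4), 0)), Add(6, -11)) = Mul(Add(1, 0), -5) = Mul(1, -5) = -5)
t = 142 (t = Add(111, 31) = 142)
Add(Mul(O, 102), t) = Add(Mul(-5, 102), 142) = Add(-510, 142) = -368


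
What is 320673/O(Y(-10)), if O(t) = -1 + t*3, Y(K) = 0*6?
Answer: -320673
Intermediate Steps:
Y(K) = 0
O(t) = -1 + 3*t
320673/O(Y(-10)) = 320673/(-1 + 3*0) = 320673/(-1 + 0) = 320673/(-1) = 320673*(-1) = -320673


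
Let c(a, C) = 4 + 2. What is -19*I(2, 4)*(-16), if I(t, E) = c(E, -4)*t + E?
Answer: 4864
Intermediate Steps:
c(a, C) = 6
I(t, E) = E + 6*t (I(t, E) = 6*t + E = E + 6*t)
-19*I(2, 4)*(-16) = -19*(4 + 6*2)*(-16) = -19*(4 + 12)*(-16) = -19*16*(-16) = -304*(-16) = 4864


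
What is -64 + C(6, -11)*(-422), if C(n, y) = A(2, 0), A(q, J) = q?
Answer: -908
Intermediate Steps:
C(n, y) = 2
-64 + C(6, -11)*(-422) = -64 + 2*(-422) = -64 - 844 = -908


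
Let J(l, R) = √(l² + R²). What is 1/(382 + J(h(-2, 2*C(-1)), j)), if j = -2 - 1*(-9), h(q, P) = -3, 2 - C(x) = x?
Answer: 191/72933 - √58/145866 ≈ 0.0025666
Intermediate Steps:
C(x) = 2 - x
j = 7 (j = -2 + 9 = 7)
J(l, R) = √(R² + l²)
1/(382 + J(h(-2, 2*C(-1)), j)) = 1/(382 + √(7² + (-3)²)) = 1/(382 + √(49 + 9)) = 1/(382 + √58)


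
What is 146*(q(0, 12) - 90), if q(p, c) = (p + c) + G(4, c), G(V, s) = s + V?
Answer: -9052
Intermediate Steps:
G(V, s) = V + s
q(p, c) = 4 + p + 2*c (q(p, c) = (p + c) + (4 + c) = (c + p) + (4 + c) = 4 + p + 2*c)
146*(q(0, 12) - 90) = 146*((4 + 0 + 2*12) - 90) = 146*((4 + 0 + 24) - 90) = 146*(28 - 90) = 146*(-62) = -9052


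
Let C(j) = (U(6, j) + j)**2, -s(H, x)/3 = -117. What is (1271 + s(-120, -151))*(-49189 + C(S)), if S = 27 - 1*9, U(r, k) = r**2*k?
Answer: 639663274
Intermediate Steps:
s(H, x) = 351 (s(H, x) = -3*(-117) = 351)
U(r, k) = k*r**2
S = 18 (S = 27 - 9 = 18)
C(j) = 1369*j**2 (C(j) = (j*6**2 + j)**2 = (j*36 + j)**2 = (36*j + j)**2 = (37*j)**2 = 1369*j**2)
(1271 + s(-120, -151))*(-49189 + C(S)) = (1271 + 351)*(-49189 + 1369*18**2) = 1622*(-49189 + 1369*324) = 1622*(-49189 + 443556) = 1622*394367 = 639663274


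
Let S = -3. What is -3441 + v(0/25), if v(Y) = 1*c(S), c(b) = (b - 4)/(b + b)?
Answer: -20639/6 ≈ -3439.8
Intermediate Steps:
c(b) = (-4 + b)/(2*b) (c(b) = (-4 + b)/((2*b)) = (-4 + b)*(1/(2*b)) = (-4 + b)/(2*b))
v(Y) = 7/6 (v(Y) = 1*((½)*(-4 - 3)/(-3)) = 1*((½)*(-⅓)*(-7)) = 1*(7/6) = 7/6)
-3441 + v(0/25) = -3441 + 7/6 = -20639/6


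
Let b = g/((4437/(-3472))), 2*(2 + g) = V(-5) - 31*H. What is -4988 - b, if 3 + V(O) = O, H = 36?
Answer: -8029988/1479 ≈ -5429.3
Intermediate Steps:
V(O) = -3 + O
g = -564 (g = -2 + ((-3 - 5) - 31*36)/2 = -2 + (-8 - 1116)/2 = -2 + (1/2)*(-1124) = -2 - 562 = -564)
b = 652736/1479 (b = -564/(4437/(-3472)) = -564/(4437*(-1/3472)) = -564/(-4437/3472) = -564*(-3472/4437) = 652736/1479 ≈ 441.34)
-4988 - b = -4988 - 1*652736/1479 = -4988 - 652736/1479 = -8029988/1479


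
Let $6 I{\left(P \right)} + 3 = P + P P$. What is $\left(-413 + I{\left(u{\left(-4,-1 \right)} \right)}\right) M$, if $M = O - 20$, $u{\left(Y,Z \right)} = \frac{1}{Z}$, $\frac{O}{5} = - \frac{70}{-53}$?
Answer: $\frac{293585}{53} \approx 5539.3$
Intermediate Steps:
$O = \frac{350}{53}$ ($O = 5 \left(- \frac{70}{-53}\right) = 5 \left(\left(-70\right) \left(- \frac{1}{53}\right)\right) = 5 \cdot \frac{70}{53} = \frac{350}{53} \approx 6.6038$)
$M = - \frac{710}{53}$ ($M = \frac{350}{53} - 20 = - \frac{710}{53} \approx -13.396$)
$I{\left(P \right)} = - \frac{1}{2} + \frac{P}{6} + \frac{P^{2}}{6}$ ($I{\left(P \right)} = - \frac{1}{2} + \frac{P + P P}{6} = - \frac{1}{2} + \frac{P + P^{2}}{6} = - \frac{1}{2} + \left(\frac{P}{6} + \frac{P^{2}}{6}\right) = - \frac{1}{2} + \frac{P}{6} + \frac{P^{2}}{6}$)
$\left(-413 + I{\left(u{\left(-4,-1 \right)} \right)}\right) M = \left(-413 + \left(- \frac{1}{2} + \frac{1}{6 \left(-1\right)} + \frac{\left(\frac{1}{-1}\right)^{2}}{6}\right)\right) \left(- \frac{710}{53}\right) = \left(-413 + \left(- \frac{1}{2} + \frac{1}{6} \left(-1\right) + \frac{\left(-1\right)^{2}}{6}\right)\right) \left(- \frac{710}{53}\right) = \left(-413 - \frac{1}{2}\right) \left(- \frac{710}{53}\right) = \left(- \frac{827}{2}\right) \left(- \frac{710}{53}\right) = \frac{293585}{53}$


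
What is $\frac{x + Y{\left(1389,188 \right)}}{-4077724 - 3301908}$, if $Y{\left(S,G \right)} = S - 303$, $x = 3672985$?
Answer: $- \frac{3674071}{7379632} \approx -0.49787$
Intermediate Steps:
$Y{\left(S,G \right)} = -303 + S$ ($Y{\left(S,G \right)} = S - 303 = -303 + S$)
$\frac{x + Y{\left(1389,188 \right)}}{-4077724 - 3301908} = \frac{3672985 + \left(-303 + 1389\right)}{-4077724 - 3301908} = \frac{3672985 + 1086}{-7379632} = 3674071 \left(- \frac{1}{7379632}\right) = - \frac{3674071}{7379632}$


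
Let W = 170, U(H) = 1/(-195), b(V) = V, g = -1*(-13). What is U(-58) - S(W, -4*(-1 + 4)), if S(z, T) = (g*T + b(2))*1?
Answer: 30029/195 ≈ 153.99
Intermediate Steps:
g = 13
U(H) = -1/195
S(z, T) = 2 + 13*T (S(z, T) = (13*T + 2)*1 = (2 + 13*T)*1 = 2 + 13*T)
U(-58) - S(W, -4*(-1 + 4)) = -1/195 - (2 + 13*(-4*(-1 + 4))) = -1/195 - (2 + 13*(-4*3)) = -1/195 - (2 + 13*(-12)) = -1/195 - (2 - 156) = -1/195 - 1*(-154) = -1/195 + 154 = 30029/195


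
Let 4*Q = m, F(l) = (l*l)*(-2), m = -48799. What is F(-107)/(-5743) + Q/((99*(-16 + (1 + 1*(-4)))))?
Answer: 452537209/43210332 ≈ 10.473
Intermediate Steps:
F(l) = -2*l² (F(l) = l²*(-2) = -2*l²)
Q = -48799/4 (Q = (¼)*(-48799) = -48799/4 ≈ -12200.)
F(-107)/(-5743) + Q/((99*(-16 + (1 + 1*(-4))))) = -2*(-107)²/(-5743) - 48799*1/(99*(-16 + (1 + 1*(-4))))/4 = -2*11449*(-1/5743) - 48799*1/(99*(-16 + (1 - 4)))/4 = -22898*(-1/5743) - 48799*1/(99*(-16 - 3))/4 = 22898/5743 - 48799/(4*(99*(-19))) = 22898/5743 - 48799/4/(-1881) = 22898/5743 - 48799/4*(-1/1881) = 22898/5743 + 48799/7524 = 452537209/43210332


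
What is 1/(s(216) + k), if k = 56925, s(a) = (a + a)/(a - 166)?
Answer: 25/1423341 ≈ 1.7564e-5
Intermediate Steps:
s(a) = 2*a/(-166 + a) (s(a) = (2*a)/(-166 + a) = 2*a/(-166 + a))
1/(s(216) + k) = 1/(2*216/(-166 + 216) + 56925) = 1/(2*216/50 + 56925) = 1/(2*216*(1/50) + 56925) = 1/(216/25 + 56925) = 1/(1423341/25) = 25/1423341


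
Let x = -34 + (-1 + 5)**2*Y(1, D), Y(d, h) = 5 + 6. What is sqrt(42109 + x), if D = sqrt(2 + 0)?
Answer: sqrt(42251) ≈ 205.55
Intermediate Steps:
D = sqrt(2) ≈ 1.4142
Y(d, h) = 11
x = 142 (x = -34 + (-1 + 5)**2*11 = -34 + 4**2*11 = -34 + 16*11 = -34 + 176 = 142)
sqrt(42109 + x) = sqrt(42109 + 142) = sqrt(42251)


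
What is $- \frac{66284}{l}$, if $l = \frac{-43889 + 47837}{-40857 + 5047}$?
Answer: $\frac{593407510}{987} \approx 6.0122 \cdot 10^{5}$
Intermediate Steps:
$l = - \frac{1974}{17905}$ ($l = \frac{3948}{-35810} = 3948 \left(- \frac{1}{35810}\right) = - \frac{1974}{17905} \approx -0.11025$)
$- \frac{66284}{l} = - \frac{66284}{- \frac{1974}{17905}} = \left(-66284\right) \left(- \frac{17905}{1974}\right) = \frac{593407510}{987}$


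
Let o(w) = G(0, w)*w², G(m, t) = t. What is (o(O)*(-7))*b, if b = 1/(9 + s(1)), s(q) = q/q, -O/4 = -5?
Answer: -5600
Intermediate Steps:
O = 20 (O = -4*(-5) = 20)
o(w) = w³ (o(w) = w*w² = w³)
s(q) = 1
b = ⅒ (b = 1/(9 + 1) = 1/10 = ⅒ ≈ 0.10000)
(o(O)*(-7))*b = (20³*(-7))*(⅒) = (8000*(-7))*(⅒) = -56000*⅒ = -5600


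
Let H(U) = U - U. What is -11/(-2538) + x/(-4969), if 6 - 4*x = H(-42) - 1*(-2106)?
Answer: 1387109/12611322 ≈ 0.10999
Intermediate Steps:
H(U) = 0
x = -525 (x = 3/2 - (0 - 1*(-2106))/4 = 3/2 - (0 + 2106)/4 = 3/2 - ¼*2106 = 3/2 - 1053/2 = -525)
-11/(-2538) + x/(-4969) = -11/(-2538) - 525/(-4969) = -11*(-1/2538) - 525*(-1/4969) = 11/2538 + 525/4969 = 1387109/12611322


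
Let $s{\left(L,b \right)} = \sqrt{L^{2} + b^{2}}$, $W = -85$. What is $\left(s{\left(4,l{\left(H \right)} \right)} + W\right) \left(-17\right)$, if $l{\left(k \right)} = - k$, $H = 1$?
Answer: $1445 - 17 \sqrt{17} \approx 1374.9$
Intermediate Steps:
$\left(s{\left(4,l{\left(H \right)} \right)} + W\right) \left(-17\right) = \left(\sqrt{4^{2} + \left(\left(-1\right) 1\right)^{2}} - 85\right) \left(-17\right) = \left(\sqrt{16 + \left(-1\right)^{2}} - 85\right) \left(-17\right) = \left(\sqrt{16 + 1} - 85\right) \left(-17\right) = \left(\sqrt{17} - 85\right) \left(-17\right) = \left(-85 + \sqrt{17}\right) \left(-17\right) = 1445 - 17 \sqrt{17}$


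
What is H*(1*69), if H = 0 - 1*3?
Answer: -207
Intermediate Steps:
H = -3 (H = 0 - 3 = -3)
H*(1*69) = -3*69 = -207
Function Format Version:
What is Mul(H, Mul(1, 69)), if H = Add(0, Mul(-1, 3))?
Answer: -207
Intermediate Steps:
H = -3 (H = Add(0, -3) = -3)
Mul(H, Mul(1, 69)) = Mul(-3, Mul(1, 69)) = Mul(-3, 69) = -207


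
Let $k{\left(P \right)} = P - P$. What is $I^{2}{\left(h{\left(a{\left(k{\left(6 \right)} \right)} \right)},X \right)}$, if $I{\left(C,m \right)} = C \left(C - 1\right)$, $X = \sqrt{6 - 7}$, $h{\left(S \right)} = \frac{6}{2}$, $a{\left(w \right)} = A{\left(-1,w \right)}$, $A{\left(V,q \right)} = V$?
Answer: $36$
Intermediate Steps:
$k{\left(P \right)} = 0$
$a{\left(w \right)} = -1$
$h{\left(S \right)} = 3$ ($h{\left(S \right)} = 6 \cdot \frac{1}{2} = 3$)
$X = i$ ($X = \sqrt{-1} = i \approx 1.0 i$)
$I{\left(C,m \right)} = C \left(-1 + C\right)$
$I^{2}{\left(h{\left(a{\left(k{\left(6 \right)} \right)} \right)},X \right)} = \left(3 \left(-1 + 3\right)\right)^{2} = \left(3 \cdot 2\right)^{2} = 6^{2} = 36$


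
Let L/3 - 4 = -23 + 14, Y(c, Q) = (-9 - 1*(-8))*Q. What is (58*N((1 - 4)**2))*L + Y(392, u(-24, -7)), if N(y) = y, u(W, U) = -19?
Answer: -7811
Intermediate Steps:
Y(c, Q) = -Q (Y(c, Q) = (-9 + 8)*Q = -Q)
L = -15 (L = 12 + 3*(-23 + 14) = 12 + 3*(-9) = 12 - 27 = -15)
(58*N((1 - 4)**2))*L + Y(392, u(-24, -7)) = (58*(1 - 4)**2)*(-15) - 1*(-19) = (58*(-3)**2)*(-15) + 19 = (58*9)*(-15) + 19 = 522*(-15) + 19 = -7830 + 19 = -7811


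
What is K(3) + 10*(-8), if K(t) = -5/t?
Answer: -245/3 ≈ -81.667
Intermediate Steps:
K(3) + 10*(-8) = -5/3 + 10*(-8) = -5*⅓ - 80 = -5/3 - 80 = -245/3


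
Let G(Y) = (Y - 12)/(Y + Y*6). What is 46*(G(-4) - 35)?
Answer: -11086/7 ≈ -1583.7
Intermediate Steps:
G(Y) = (-12 + Y)/(7*Y) (G(Y) = (-12 + Y)/(Y + 6*Y) = (-12 + Y)/((7*Y)) = (-12 + Y)*(1/(7*Y)) = (-12 + Y)/(7*Y))
46*(G(-4) - 35) = 46*((⅐)*(-12 - 4)/(-4) - 35) = 46*((⅐)*(-¼)*(-16) - 35) = 46*(4/7 - 35) = 46*(-241/7) = -11086/7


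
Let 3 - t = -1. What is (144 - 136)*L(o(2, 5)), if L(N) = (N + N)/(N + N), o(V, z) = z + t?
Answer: 8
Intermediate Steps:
t = 4 (t = 3 - 1*(-1) = 3 + 1 = 4)
o(V, z) = 4 + z (o(V, z) = z + 4 = 4 + z)
L(N) = 1 (L(N) = (2*N)/((2*N)) = (2*N)*(1/(2*N)) = 1)
(144 - 136)*L(o(2, 5)) = (144 - 136)*1 = 8*1 = 8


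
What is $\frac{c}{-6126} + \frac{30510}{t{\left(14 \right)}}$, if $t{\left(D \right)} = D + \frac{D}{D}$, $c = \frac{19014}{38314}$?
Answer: $\frac{79567217027}{39118594} \approx 2034.0$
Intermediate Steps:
$c = \frac{9507}{19157}$ ($c = 19014 \cdot \frac{1}{38314} = \frac{9507}{19157} \approx 0.49627$)
$t{\left(D \right)} = 1 + D$ ($t{\left(D \right)} = D + 1 = 1 + D$)
$\frac{c}{-6126} + \frac{30510}{t{\left(14 \right)}} = \frac{9507}{19157 \left(-6126\right)} + \frac{30510}{1 + 14} = \frac{9507}{19157} \left(- \frac{1}{6126}\right) + \frac{30510}{15} = - \frac{3169}{39118594} + 30510 \cdot \frac{1}{15} = - \frac{3169}{39118594} + 2034 = \frac{79567217027}{39118594}$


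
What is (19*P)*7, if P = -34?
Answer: -4522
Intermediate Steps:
(19*P)*7 = (19*(-34))*7 = -646*7 = -4522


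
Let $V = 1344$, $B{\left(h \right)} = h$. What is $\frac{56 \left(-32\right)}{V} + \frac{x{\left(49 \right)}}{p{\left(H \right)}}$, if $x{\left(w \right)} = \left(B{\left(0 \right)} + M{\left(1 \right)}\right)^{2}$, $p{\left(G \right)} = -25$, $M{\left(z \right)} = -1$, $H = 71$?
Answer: $- \frac{103}{75} \approx -1.3733$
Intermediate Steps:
$x{\left(w \right)} = 1$ ($x{\left(w \right)} = \left(0 - 1\right)^{2} = \left(-1\right)^{2} = 1$)
$\frac{56 \left(-32\right)}{V} + \frac{x{\left(49 \right)}}{p{\left(H \right)}} = \frac{56 \left(-32\right)}{1344} + 1 \frac{1}{-25} = \left(-1792\right) \frac{1}{1344} + 1 \left(- \frac{1}{25}\right) = - \frac{4}{3} - \frac{1}{25} = - \frac{103}{75}$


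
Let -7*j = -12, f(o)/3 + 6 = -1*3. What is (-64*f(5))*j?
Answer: 20736/7 ≈ 2962.3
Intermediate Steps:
f(o) = -27 (f(o) = -18 + 3*(-1*3) = -18 + 3*(-3) = -18 - 9 = -27)
j = 12/7 (j = -⅐*(-12) = 12/7 ≈ 1.7143)
(-64*f(5))*j = -64*(-27)*(12/7) = 1728*(12/7) = 20736/7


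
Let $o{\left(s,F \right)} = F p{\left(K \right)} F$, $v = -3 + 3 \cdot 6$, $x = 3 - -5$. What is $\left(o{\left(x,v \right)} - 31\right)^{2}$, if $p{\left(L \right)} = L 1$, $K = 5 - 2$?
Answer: $414736$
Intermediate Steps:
$K = 3$
$p{\left(L \right)} = L$
$x = 8$ ($x = 3 + 5 = 8$)
$v = 15$ ($v = -3 + 18 = 15$)
$o{\left(s,F \right)} = 3 F^{2}$ ($o{\left(s,F \right)} = F 3 F = 3 F F = 3 F^{2}$)
$\left(o{\left(x,v \right)} - 31\right)^{2} = \left(3 \cdot 15^{2} - 31\right)^{2} = \left(3 \cdot 225 - 31\right)^{2} = \left(675 - 31\right)^{2} = 644^{2} = 414736$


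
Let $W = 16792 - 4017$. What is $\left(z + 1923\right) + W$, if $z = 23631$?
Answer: $38329$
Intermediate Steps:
$W = 12775$ ($W = 16792 - 4017 = 12775$)
$\left(z + 1923\right) + W = \left(23631 + 1923\right) + 12775 = 25554 + 12775 = 38329$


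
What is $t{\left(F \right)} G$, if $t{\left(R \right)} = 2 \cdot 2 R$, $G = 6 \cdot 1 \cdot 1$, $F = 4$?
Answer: $96$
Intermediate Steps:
$G = 6$ ($G = 6 \cdot 1 = 6$)
$t{\left(R \right)} = 4 R$
$t{\left(F \right)} G = 4 \cdot 4 \cdot 6 = 16 \cdot 6 = 96$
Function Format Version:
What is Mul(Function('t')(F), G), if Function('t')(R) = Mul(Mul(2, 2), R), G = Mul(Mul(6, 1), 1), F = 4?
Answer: 96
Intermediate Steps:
G = 6 (G = Mul(6, 1) = 6)
Function('t')(R) = Mul(4, R)
Mul(Function('t')(F), G) = Mul(Mul(4, 4), 6) = Mul(16, 6) = 96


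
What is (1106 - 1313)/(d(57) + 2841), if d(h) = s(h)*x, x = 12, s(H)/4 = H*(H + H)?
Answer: -69/104915 ≈ -0.00065767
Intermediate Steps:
s(H) = 8*H**2 (s(H) = 4*(H*(H + H)) = 4*(H*(2*H)) = 4*(2*H**2) = 8*H**2)
d(h) = 96*h**2 (d(h) = (8*h**2)*12 = 96*h**2)
(1106 - 1313)/(d(57) + 2841) = (1106 - 1313)/(96*57**2 + 2841) = -207/(96*3249 + 2841) = -207/(311904 + 2841) = -207/314745 = -207*1/314745 = -69/104915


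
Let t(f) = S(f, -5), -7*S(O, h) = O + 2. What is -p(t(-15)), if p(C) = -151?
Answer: 151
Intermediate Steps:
S(O, h) = -2/7 - O/7 (S(O, h) = -(O + 2)/7 = -(2 + O)/7 = -2/7 - O/7)
t(f) = -2/7 - f/7
-p(t(-15)) = -1*(-151) = 151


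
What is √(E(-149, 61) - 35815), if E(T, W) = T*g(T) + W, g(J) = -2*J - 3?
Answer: I*√79709 ≈ 282.33*I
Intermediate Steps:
g(J) = -3 - 2*J
E(T, W) = W + T*(-3 - 2*T) (E(T, W) = T*(-3 - 2*T) + W = W + T*(-3 - 2*T))
√(E(-149, 61) - 35815) = √((61 - 1*(-149)*(3 + 2*(-149))) - 35815) = √((61 - 1*(-149)*(3 - 298)) - 35815) = √((61 - 1*(-149)*(-295)) - 35815) = √((61 - 43955) - 35815) = √(-43894 - 35815) = √(-79709) = I*√79709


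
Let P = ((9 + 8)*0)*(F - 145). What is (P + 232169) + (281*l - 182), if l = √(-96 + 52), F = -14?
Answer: 231987 + 562*I*√11 ≈ 2.3199e+5 + 1863.9*I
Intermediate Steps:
l = 2*I*√11 (l = √(-44) = 2*I*√11 ≈ 6.6332*I)
P = 0 (P = ((9 + 8)*0)*(-14 - 145) = (17*0)*(-159) = 0*(-159) = 0)
(P + 232169) + (281*l - 182) = (0 + 232169) + (281*(2*I*√11) - 182) = 232169 + (562*I*√11 - 182) = 232169 + (-182 + 562*I*√11) = 231987 + 562*I*√11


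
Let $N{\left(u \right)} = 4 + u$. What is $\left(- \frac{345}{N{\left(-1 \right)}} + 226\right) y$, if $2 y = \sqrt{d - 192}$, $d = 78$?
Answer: $\frac{111 i \sqrt{114}}{2} \approx 592.58 i$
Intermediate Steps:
$y = \frac{i \sqrt{114}}{2}$ ($y = \frac{\sqrt{78 - 192}}{2} = \frac{\sqrt{-114}}{2} = \frac{i \sqrt{114}}{2} \approx 5.3385 i$)
$\left(- \frac{345}{N{\left(-1 \right)}} + 226\right) y = \left(- \frac{345}{4 - 1} + 226\right) \frac{i \sqrt{114}}{2} = \left(- \frac{345}{3} + 226\right) \frac{i \sqrt{114}}{2} = \left(\left(-345\right) \frac{1}{3} + 226\right) \frac{i \sqrt{114}}{2} = \left(-115 + 226\right) \frac{i \sqrt{114}}{2} = 111 \frac{i \sqrt{114}}{2} = \frac{111 i \sqrt{114}}{2}$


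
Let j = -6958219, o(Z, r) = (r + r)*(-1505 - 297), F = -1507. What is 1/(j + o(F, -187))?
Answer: -1/6284271 ≈ -1.5913e-7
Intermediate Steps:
o(Z, r) = -3604*r (o(Z, r) = (2*r)*(-1802) = -3604*r)
1/(j + o(F, -187)) = 1/(-6958219 - 3604*(-187)) = 1/(-6958219 + 673948) = 1/(-6284271) = -1/6284271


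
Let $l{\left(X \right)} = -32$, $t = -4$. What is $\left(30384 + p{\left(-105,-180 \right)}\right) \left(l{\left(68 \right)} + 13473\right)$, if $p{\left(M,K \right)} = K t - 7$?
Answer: $417974777$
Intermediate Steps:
$p{\left(M,K \right)} = -7 - 4 K$ ($p{\left(M,K \right)} = K \left(-4\right) - 7 = - 4 K - 7 = -7 - 4 K$)
$\left(30384 + p{\left(-105,-180 \right)}\right) \left(l{\left(68 \right)} + 13473\right) = \left(30384 - -713\right) \left(-32 + 13473\right) = \left(30384 + \left(-7 + 720\right)\right) 13441 = \left(30384 + 713\right) 13441 = 31097 \cdot 13441 = 417974777$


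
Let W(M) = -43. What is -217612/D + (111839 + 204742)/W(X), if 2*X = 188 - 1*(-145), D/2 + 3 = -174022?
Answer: -55088329867/7483075 ≈ -7361.7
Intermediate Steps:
D = -348050 (D = -6 + 2*(-174022) = -6 - 348044 = -348050)
X = 333/2 (X = (188 - 1*(-145))/2 = (188 + 145)/2 = (1/2)*333 = 333/2 ≈ 166.50)
-217612/D + (111839 + 204742)/W(X) = -217612/(-348050) + (111839 + 204742)/(-43) = -217612*(-1/348050) + 316581*(-1/43) = 108806/174025 - 316581/43 = -55088329867/7483075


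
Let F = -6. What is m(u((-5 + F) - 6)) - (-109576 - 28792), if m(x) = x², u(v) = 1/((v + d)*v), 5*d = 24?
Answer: 148796657817/1075369 ≈ 1.3837e+5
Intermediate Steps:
d = 24/5 (d = (⅕)*24 = 24/5 ≈ 4.8000)
u(v) = 1/(v*(24/5 + v)) (u(v) = 1/((v + 24/5)*v) = 1/((24/5 + v)*v) = 1/(v*(24/5 + v)))
m(u((-5 + F) - 6)) - (-109576 - 28792) = (5/(((-5 - 6) - 6)*(24 + 5*((-5 - 6) - 6))))² - (-109576 - 28792) = (5/((-11 - 6)*(24 + 5*(-11 - 6))))² - 1*(-138368) = (5/(-17*(24 + 5*(-17))))² + 138368 = (5*(-1/17)/(24 - 85))² + 138368 = (5*(-1/17)/(-61))² + 138368 = (5*(-1/17)*(-1/61))² + 138368 = (5/1037)² + 138368 = 25/1075369 + 138368 = 148796657817/1075369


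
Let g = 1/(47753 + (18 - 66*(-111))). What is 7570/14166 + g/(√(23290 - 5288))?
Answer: 3785/7083 + √18002/991856194 ≈ 0.53438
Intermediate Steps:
g = 1/55097 (g = 1/(47753 + (18 + 7326)) = 1/(47753 + 7344) = 1/55097 ≈ 1.8150e-5)
7570/14166 + g/(√(23290 - 5288)) = 7570/14166 + 1/(55097*(√(23290 - 5288))) = 7570*(1/14166) + 1/(55097*(√18002)) = 3785/7083 + (√18002/18002)/55097 = 3785/7083 + √18002/991856194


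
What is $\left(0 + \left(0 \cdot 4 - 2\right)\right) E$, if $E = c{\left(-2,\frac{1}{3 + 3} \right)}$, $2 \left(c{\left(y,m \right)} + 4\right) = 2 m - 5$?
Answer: $\frac{38}{3} \approx 12.667$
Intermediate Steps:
$c{\left(y,m \right)} = - \frac{13}{2} + m$ ($c{\left(y,m \right)} = -4 + \frac{2 m - 5}{2} = -4 + \frac{-5 + 2 m}{2} = -4 + \left(- \frac{5}{2} + m\right) = - \frac{13}{2} + m$)
$E = - \frac{19}{3}$ ($E = - \frac{13}{2} + \frac{1}{3 + 3} = - \frac{13}{2} + \frac{1}{6} = - \frac{19}{3} \approx -6.3333$)
$\left(0 + \left(0 \cdot 4 - 2\right)\right) E = \left(0 + \left(0 \cdot 4 - 2\right)\right) \left(- \frac{19}{3}\right) = \left(0 + \left(0 - 2\right)\right) \left(- \frac{19}{3}\right) = \left(0 - 2\right) \left(- \frac{19}{3}\right) = \left(-2\right) \left(- \frac{19}{3}\right) = \frac{38}{3}$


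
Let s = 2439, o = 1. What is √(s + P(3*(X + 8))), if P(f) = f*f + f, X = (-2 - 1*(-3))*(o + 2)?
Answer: √3561 ≈ 59.674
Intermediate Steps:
X = 3 (X = (-2 - 1*(-3))*(1 + 2) = (-2 + 3)*3 = 1*3 = 3)
P(f) = f + f² (P(f) = f² + f = f + f²)
√(s + P(3*(X + 8))) = √(2439 + (3*(3 + 8))*(1 + 3*(3 + 8))) = √(2439 + (3*11)*(1 + 3*11)) = √(2439 + 33*(1 + 33)) = √(2439 + 33*34) = √(2439 + 1122) = √3561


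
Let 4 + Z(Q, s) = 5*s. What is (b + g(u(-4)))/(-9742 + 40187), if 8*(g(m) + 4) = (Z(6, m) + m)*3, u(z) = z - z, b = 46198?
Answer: 18477/12178 ≈ 1.5172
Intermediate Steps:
Z(Q, s) = -4 + 5*s
u(z) = 0
g(m) = -11/2 + 9*m/4 (g(m) = -4 + (((-4 + 5*m) + m)*3)/8 = -4 + ((-4 + 6*m)*3)/8 = -4 + (-12 + 18*m)/8 = -4 + (-3/2 + 9*m/4) = -11/2 + 9*m/4)
(b + g(u(-4)))/(-9742 + 40187) = (46198 + (-11/2 + (9/4)*0))/(-9742 + 40187) = (46198 + (-11/2 + 0))/30445 = (46198 - 11/2)*(1/30445) = (92385/2)*(1/30445) = 18477/12178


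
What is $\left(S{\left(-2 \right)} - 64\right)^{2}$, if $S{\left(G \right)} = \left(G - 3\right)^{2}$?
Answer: $1521$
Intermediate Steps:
$S{\left(G \right)} = \left(-3 + G\right)^{2}$
$\left(S{\left(-2 \right)} - 64\right)^{2} = \left(\left(-3 - 2\right)^{2} - 64\right)^{2} = \left(\left(-5\right)^{2} - 64\right)^{2} = \left(25 - 64\right)^{2} = \left(-39\right)^{2} = 1521$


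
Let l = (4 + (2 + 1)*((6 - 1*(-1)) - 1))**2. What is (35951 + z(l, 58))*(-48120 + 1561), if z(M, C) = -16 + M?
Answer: -1695632221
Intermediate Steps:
l = 484 (l = (4 + 3*((6 + 1) - 1))**2 = (4 + 3*(7 - 1))**2 = (4 + 3*6)**2 = (4 + 18)**2 = 22**2 = 484)
(35951 + z(l, 58))*(-48120 + 1561) = (35951 + (-16 + 484))*(-48120 + 1561) = (35951 + 468)*(-46559) = 36419*(-46559) = -1695632221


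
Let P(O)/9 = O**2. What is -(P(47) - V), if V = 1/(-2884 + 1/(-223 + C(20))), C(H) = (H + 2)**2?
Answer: -14964886224/752723 ≈ -19881.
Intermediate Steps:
C(H) = (2 + H)**2
P(O) = 9*O**2
V = -261/752723 (V = 1/(-2884 + 1/(-223 + (2 + 20)**2)) = 1/(-2884 + 1/(-223 + 22**2)) = 1/(-2884 + 1/(-223 + 484)) = 1/(-2884 + 1/261) = 1/(-752723/261) = -261/752723 ≈ -0.00034674)
-(P(47) - V) = -(9*47**2 - 1*(-261/752723)) = -(9*2209 + 261/752723) = -(19881 + 261/752723) = -1*14964886224/752723 = -14964886224/752723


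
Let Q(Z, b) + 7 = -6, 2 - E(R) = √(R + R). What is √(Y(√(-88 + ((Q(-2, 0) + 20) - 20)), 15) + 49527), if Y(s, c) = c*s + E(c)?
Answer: √(49529 - √30 + 15*I*√101) ≈ 222.54 + 0.3387*I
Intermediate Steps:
E(R) = 2 - √2*√R (E(R) = 2 - √(R + R) = 2 - √(2*R) = 2 - √2*√R)
Q(Z, b) = -13 (Q(Z, b) = -7 - 6 = -13)
Y(s, c) = 2 + c*s - √2*√c (Y(s, c) = c*s + (2 - √2*√c) = 2 + c*s - √2*√c)
√(Y(√(-88 + ((Q(-2, 0) + 20) - 20)), 15) + 49527) = √((2 + 15*√(-88 + ((-13 + 20) - 20)) - √2*√15) + 49527) = √((2 + 15*√(-88 + (7 - 20)) - √30) + 49527) = √((2 + 15*√(-88 - 13) - √30) + 49527) = √((2 + 15*√(-101) - √30) + 49527) = √((2 + 15*(I*√101) - √30) + 49527) = √((2 + 15*I*√101 - √30) + 49527) = √((2 - √30 + 15*I*√101) + 49527) = √(49529 - √30 + 15*I*√101)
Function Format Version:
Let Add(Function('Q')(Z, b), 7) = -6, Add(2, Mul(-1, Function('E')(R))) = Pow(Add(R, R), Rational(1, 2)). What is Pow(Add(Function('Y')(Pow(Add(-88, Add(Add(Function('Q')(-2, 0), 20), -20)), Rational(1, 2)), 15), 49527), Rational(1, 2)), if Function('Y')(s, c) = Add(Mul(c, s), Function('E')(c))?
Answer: Pow(Add(49529, Mul(-1, Pow(30, Rational(1, 2))), Mul(15, I, Pow(101, Rational(1, 2)))), Rational(1, 2)) ≈ Add(222.54, Mul(0.3387, I))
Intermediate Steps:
Function('E')(R) = Add(2, Mul(-1, Pow(2, Rational(1, 2)), Pow(R, Rational(1, 2)))) (Function('E')(R) = Add(2, Mul(-1, Pow(Add(R, R), Rational(1, 2)))) = Add(2, Mul(-1, Pow(Mul(2, R), Rational(1, 2)))) = Add(2, Mul(-1, Mul(Pow(2, Rational(1, 2)), Pow(R, Rational(1, 2))))) = Add(2, Mul(-1, Pow(2, Rational(1, 2)), Pow(R, Rational(1, 2)))))
Function('Q')(Z, b) = -13 (Function('Q')(Z, b) = Add(-7, -6) = -13)
Function('Y')(s, c) = Add(2, Mul(c, s), Mul(-1, Pow(2, Rational(1, 2)), Pow(c, Rational(1, 2)))) (Function('Y')(s, c) = Add(Mul(c, s), Add(2, Mul(-1, Pow(2, Rational(1, 2)), Pow(c, Rational(1, 2))))) = Add(2, Mul(c, s), Mul(-1, Pow(2, Rational(1, 2)), Pow(c, Rational(1, 2)))))
Pow(Add(Function('Y')(Pow(Add(-88, Add(Add(Function('Q')(-2, 0), 20), -20)), Rational(1, 2)), 15), 49527), Rational(1, 2)) = Pow(Add(Add(2, Mul(15, Pow(Add(-88, Add(Add(-13, 20), -20)), Rational(1, 2))), Mul(-1, Pow(2, Rational(1, 2)), Pow(15, Rational(1, 2)))), 49527), Rational(1, 2)) = Pow(Add(Add(2, Mul(15, Pow(Add(-88, Add(7, -20)), Rational(1, 2))), Mul(-1, Pow(30, Rational(1, 2)))), 49527), Rational(1, 2)) = Pow(Add(Add(2, Mul(15, Pow(Add(-88, -13), Rational(1, 2))), Mul(-1, Pow(30, Rational(1, 2)))), 49527), Rational(1, 2)) = Pow(Add(Add(2, Mul(15, Pow(-101, Rational(1, 2))), Mul(-1, Pow(30, Rational(1, 2)))), 49527), Rational(1, 2)) = Pow(Add(Add(2, Mul(15, Mul(I, Pow(101, Rational(1, 2)))), Mul(-1, Pow(30, Rational(1, 2)))), 49527), Rational(1, 2)) = Pow(Add(Add(2, Mul(15, I, Pow(101, Rational(1, 2))), Mul(-1, Pow(30, Rational(1, 2)))), 49527), Rational(1, 2)) = Pow(Add(Add(2, Mul(-1, Pow(30, Rational(1, 2))), Mul(15, I, Pow(101, Rational(1, 2)))), 49527), Rational(1, 2)) = Pow(Add(49529, Mul(-1, Pow(30, Rational(1, 2))), Mul(15, I, Pow(101, Rational(1, 2)))), Rational(1, 2))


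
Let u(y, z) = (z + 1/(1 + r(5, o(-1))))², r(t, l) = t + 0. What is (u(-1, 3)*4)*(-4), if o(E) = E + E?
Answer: -1444/9 ≈ -160.44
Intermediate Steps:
o(E) = 2*E
r(t, l) = t
u(y, z) = (⅙ + z)² (u(y, z) = (z + 1/(1 + 5))² = (z + 1/6)² = (z + ⅙)² = (⅙ + z)²)
(u(-1, 3)*4)*(-4) = (((1 + 6*3)²/36)*4)*(-4) = (((1 + 18)²/36)*4)*(-4) = (((1/36)*19²)*4)*(-4) = (((1/36)*361)*4)*(-4) = ((361/36)*4)*(-4) = (361/9)*(-4) = -1444/9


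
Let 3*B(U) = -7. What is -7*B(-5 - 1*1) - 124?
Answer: -323/3 ≈ -107.67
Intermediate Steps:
B(U) = -7/3 (B(U) = (1/3)*(-7) = -7/3)
-7*B(-5 - 1*1) - 124 = -7*(-7/3) - 124 = 49/3 - 124 = -323/3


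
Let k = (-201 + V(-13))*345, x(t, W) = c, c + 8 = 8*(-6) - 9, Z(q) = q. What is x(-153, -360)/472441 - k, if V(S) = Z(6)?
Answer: 31783468210/472441 ≈ 67275.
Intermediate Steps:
V(S) = 6
c = -65 (c = -8 + (8*(-6) - 9) = -8 + (-48 - 9) = -8 - 57 = -65)
x(t, W) = -65
k = -67275 (k = (-201 + 6)*345 = -195*345 = -67275)
x(-153, -360)/472441 - k = -65/472441 - 1*(-67275) = -65*1/472441 + 67275 = -65/472441 + 67275 = 31783468210/472441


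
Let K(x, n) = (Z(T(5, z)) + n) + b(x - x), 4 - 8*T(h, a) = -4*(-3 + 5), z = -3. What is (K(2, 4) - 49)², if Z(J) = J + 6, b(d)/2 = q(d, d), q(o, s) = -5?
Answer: 9025/4 ≈ 2256.3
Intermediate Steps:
b(d) = -10 (b(d) = 2*(-5) = -10)
T(h, a) = 3/2 (T(h, a) = ½ - (-1)*(-3 + 5)/2 = ½ - (-1)*2/2 = ½ - ⅛*(-8) = ½ + 1 = 3/2)
Z(J) = 6 + J
K(x, n) = -5/2 + n (K(x, n) = ((6 + 3/2) + n) - 10 = (15/2 + n) - 10 = -5/2 + n)
(K(2, 4) - 49)² = ((-5/2 + 4) - 49)² = (3/2 - 49)² = (-95/2)² = 9025/4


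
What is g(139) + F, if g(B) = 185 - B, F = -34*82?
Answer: -2742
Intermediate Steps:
F = -2788
g(139) + F = (185 - 1*139) - 2788 = (185 - 139) - 2788 = 46 - 2788 = -2742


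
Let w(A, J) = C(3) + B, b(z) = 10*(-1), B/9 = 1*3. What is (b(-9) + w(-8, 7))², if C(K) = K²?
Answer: 676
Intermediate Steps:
B = 27 (B = 9*(1*3) = 9*3 = 27)
b(z) = -10
w(A, J) = 36 (w(A, J) = 3² + 27 = 9 + 27 = 36)
(b(-9) + w(-8, 7))² = (-10 + 36)² = 26² = 676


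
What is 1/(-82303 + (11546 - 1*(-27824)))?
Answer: -1/42933 ≈ -2.3292e-5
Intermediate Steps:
1/(-82303 + (11546 - 1*(-27824))) = 1/(-82303 + (11546 + 27824)) = 1/(-82303 + 39370) = 1/(-42933) = -1/42933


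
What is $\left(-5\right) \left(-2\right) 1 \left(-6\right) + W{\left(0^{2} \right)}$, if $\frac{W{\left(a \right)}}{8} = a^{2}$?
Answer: $-60$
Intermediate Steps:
$W{\left(a \right)} = 8 a^{2}$
$\left(-5\right) \left(-2\right) 1 \left(-6\right) + W{\left(0^{2} \right)} = \left(-5\right) \left(-2\right) 1 \left(-6\right) + 8 \left(0^{2}\right)^{2} = 10 \cdot 1 \left(-6\right) + 8 \cdot 0^{2} = 10 \left(-6\right) + 8 \cdot 0 = -60 + 0 = -60$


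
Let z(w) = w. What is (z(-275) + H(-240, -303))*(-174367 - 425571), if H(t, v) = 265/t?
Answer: 3975489157/24 ≈ 1.6565e+8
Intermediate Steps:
(z(-275) + H(-240, -303))*(-174367 - 425571) = (-275 + 265/(-240))*(-174367 - 425571) = (-275 + 265*(-1/240))*(-599938) = (-275 - 53/48)*(-599938) = -13253/48*(-599938) = 3975489157/24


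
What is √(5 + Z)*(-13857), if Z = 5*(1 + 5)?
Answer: -13857*√35 ≈ -81979.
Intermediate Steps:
Z = 30 (Z = 5*6 = 30)
√(5 + Z)*(-13857) = √(5 + 30)*(-13857) = √35*(-13857) = -13857*√35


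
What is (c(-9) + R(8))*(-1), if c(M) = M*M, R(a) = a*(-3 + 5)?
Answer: -97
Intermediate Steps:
R(a) = 2*a (R(a) = a*2 = 2*a)
c(M) = M²
(c(-9) + R(8))*(-1) = ((-9)² + 2*8)*(-1) = (81 + 16)*(-1) = 97*(-1) = -97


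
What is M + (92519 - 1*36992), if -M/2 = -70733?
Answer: 196993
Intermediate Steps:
M = 141466 (M = -2*(-70733) = 141466)
M + (92519 - 1*36992) = 141466 + (92519 - 1*36992) = 141466 + (92519 - 36992) = 141466 + 55527 = 196993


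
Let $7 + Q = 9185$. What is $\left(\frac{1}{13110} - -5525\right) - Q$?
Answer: $- \frac{47890829}{13110} \approx -3653.0$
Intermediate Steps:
$Q = 9178$ ($Q = -7 + 9185 = 9178$)
$\left(\frac{1}{13110} - -5525\right) - Q = \left(\frac{1}{13110} - -5525\right) - 9178 = \left(\frac{1}{13110} + 5525\right) - 9178 = \frac{72432751}{13110} - 9178 = - \frac{47890829}{13110}$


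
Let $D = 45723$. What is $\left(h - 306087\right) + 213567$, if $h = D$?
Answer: $-46797$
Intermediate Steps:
$h = 45723$
$\left(h - 306087\right) + 213567 = \left(45723 - 306087\right) + 213567 = -260364 + 213567 = -46797$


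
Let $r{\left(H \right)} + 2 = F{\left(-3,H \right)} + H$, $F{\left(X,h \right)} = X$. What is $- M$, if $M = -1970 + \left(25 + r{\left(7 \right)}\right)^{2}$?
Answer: $1241$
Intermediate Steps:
$r{\left(H \right)} = -5 + H$ ($r{\left(H \right)} = -2 + \left(-3 + H\right) = -5 + H$)
$M = -1241$ ($M = -1970 + \left(25 + \left(-5 + 7\right)\right)^{2} = -1970 + \left(25 + 2\right)^{2} = -1970 + 27^{2} = -1970 + 729 = -1241$)
$- M = \left(-1\right) \left(-1241\right) = 1241$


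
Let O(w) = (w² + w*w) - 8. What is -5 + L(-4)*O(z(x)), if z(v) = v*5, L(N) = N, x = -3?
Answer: -1773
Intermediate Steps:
z(v) = 5*v
O(w) = -8 + 2*w² (O(w) = (w² + w²) - 8 = 2*w² - 8 = -8 + 2*w²)
-5 + L(-4)*O(z(x)) = -5 - 4*(-8 + 2*(5*(-3))²) = -5 - 4*(-8 + 2*(-15)²) = -5 - 4*(-8 + 2*225) = -5 - 4*(-8 + 450) = -5 - 4*442 = -5 - 1768 = -1773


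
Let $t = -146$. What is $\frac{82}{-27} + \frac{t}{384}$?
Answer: $- \frac{5905}{1728} \approx -3.4172$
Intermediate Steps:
$\frac{82}{-27} + \frac{t}{384} = \frac{82}{-27} - \frac{146}{384} = 82 \left(- \frac{1}{27}\right) - \frac{73}{192} = - \frac{82}{27} - \frac{73}{192} = - \frac{5905}{1728}$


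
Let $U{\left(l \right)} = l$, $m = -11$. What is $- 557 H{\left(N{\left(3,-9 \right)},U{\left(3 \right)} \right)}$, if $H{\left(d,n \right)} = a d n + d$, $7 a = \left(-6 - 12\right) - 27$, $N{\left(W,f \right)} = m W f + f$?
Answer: $\frac{20533248}{7} \approx 2.9333 \cdot 10^{6}$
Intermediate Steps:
$N{\left(W,f \right)} = f - 11 W f$ ($N{\left(W,f \right)} = - 11 W f + f = f - 11 W f$)
$a = - \frac{45}{7}$ ($a = \frac{\left(-6 - 12\right) - 27}{7} = \frac{-18 - 27}{7} = \frac{1}{7} \left(-45\right) = - \frac{45}{7} \approx -6.4286$)
$H{\left(d,n \right)} = d - \frac{45 d n}{7}$ ($H{\left(d,n \right)} = - \frac{45 d}{7} n + d = - \frac{45 d n}{7} + d = d - \frac{45 d n}{7}$)
$- 557 H{\left(N{\left(3,-9 \right)},U{\left(3 \right)} \right)} = - 557 \frac{- 9 \left(1 - 33\right) \left(7 - 135\right)}{7} = - 557 \cdot \frac{1}{7} \left(\left(-9\right) \left(-32\right)\right) \left(-128\right) = - 557 \cdot \frac{1}{7} \cdot 288 \left(-128\right) = \left(-557\right) \left(- \frac{36864}{7}\right) = \frac{20533248}{7}$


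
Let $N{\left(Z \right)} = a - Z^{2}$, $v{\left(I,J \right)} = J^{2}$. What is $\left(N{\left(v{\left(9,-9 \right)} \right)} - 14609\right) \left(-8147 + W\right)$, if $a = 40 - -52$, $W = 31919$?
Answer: $-501066216$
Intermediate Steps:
$a = 92$ ($a = 40 + 52 = 92$)
$N{\left(Z \right)} = 92 - Z^{2}$
$\left(N{\left(v{\left(9,-9 \right)} \right)} - 14609\right) \left(-8147 + W\right) = \left(\left(92 - \left(\left(-9\right)^{2}\right)^{2}\right) - 14609\right) \left(-8147 + 31919\right) = \left(\left(92 - 81^{2}\right) - 14609\right) 23772 = \left(\left(92 - 6561\right) - 14609\right) 23772 = \left(-6469 - 14609\right) 23772 = \left(-21078\right) 23772 = -501066216$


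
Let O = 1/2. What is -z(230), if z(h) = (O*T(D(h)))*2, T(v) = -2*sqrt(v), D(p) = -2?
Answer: 2*I*sqrt(2) ≈ 2.8284*I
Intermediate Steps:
O = 1/2 ≈ 0.50000
z(h) = -2*I*sqrt(2) (z(h) = ((-2*I*sqrt(2))/2)*2 = -I*sqrt(2)*2 = -2*I*sqrt(2))
-z(230) = -(-2)*I*sqrt(2) = 2*I*sqrt(2)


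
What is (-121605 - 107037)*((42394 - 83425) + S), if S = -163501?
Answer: 46764605544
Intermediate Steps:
(-121605 - 107037)*((42394 - 83425) + S) = (-121605 - 107037)*((42394 - 83425) - 163501) = -228642*(-41031 - 163501) = -228642*(-204532) = 46764605544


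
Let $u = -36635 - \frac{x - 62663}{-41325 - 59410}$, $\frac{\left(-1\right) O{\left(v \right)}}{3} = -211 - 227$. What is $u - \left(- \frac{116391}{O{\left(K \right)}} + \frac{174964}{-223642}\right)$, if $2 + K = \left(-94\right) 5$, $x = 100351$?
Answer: $- \frac{180305510244700171}{4933758334530} \approx -36545.0$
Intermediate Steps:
$K = -472$ ($K = -2 - 470 = -472$)
$O{\left(v \right)} = 1314$ ($O{\left(v \right)} = - 3 \left(-211 - 227\right) = \left(-3\right) \left(-438\right) = 1314$)
$u = - \frac{3690389037}{100735}$ ($u = -36635 - \frac{100351 - 62663}{-41325 - 59410} = -36635 - \frac{37688}{-100735} = -36635 - 37688 \left(- \frac{1}{100735}\right) = -36635 - - \frac{37688}{100735} = -36635 + \frac{37688}{100735} = - \frac{3690389037}{100735} \approx -36635.0$)
$u - \left(- \frac{116391}{O{\left(K \right)}} + \frac{174964}{-223642}\right) = - \frac{3690389037}{100735} - \left(- \frac{116391}{1314} + \frac{174964}{-223642}\right) = - \frac{3690389037}{100735} - \left(\left(-116391\right) \frac{1}{1314} + 174964 \left(- \frac{1}{223642}\right)\right) = - \frac{3690389037}{100735} - \left(- \frac{38797}{438} - \frac{87482}{111821}\right) = - \frac{3690389037}{100735} - - \frac{4376636453}{48977598} = - \frac{3690389037}{100735} + \frac{4376636453}{48977598} = - \frac{180305510244700171}{4933758334530}$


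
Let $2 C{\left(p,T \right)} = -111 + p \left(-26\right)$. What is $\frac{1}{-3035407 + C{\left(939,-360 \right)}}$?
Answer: $- \frac{2}{6095339} \approx -3.2812 \cdot 10^{-7}$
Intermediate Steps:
$C{\left(p,T \right)} = - \frac{111}{2} - 13 p$ ($C{\left(p,T \right)} = \frac{-111 + p \left(-26\right)}{2} = \frac{-111 - 26 p}{2} = - \frac{111}{2} - 13 p$)
$\frac{1}{-3035407 + C{\left(939,-360 \right)}} = \frac{1}{-3035407 - \frac{24525}{2}} = \frac{1}{- \frac{6095339}{2}} = - \frac{2}{6095339}$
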